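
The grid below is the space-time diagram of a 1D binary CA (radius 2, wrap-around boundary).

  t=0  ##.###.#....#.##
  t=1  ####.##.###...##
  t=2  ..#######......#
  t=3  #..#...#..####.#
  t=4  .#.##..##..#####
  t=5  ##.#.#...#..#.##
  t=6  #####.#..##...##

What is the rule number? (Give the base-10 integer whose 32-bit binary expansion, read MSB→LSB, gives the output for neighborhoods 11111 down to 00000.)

  [31] ##### => .  t=1,i=0
  [30] ####. => #  t=0,i=0
  [29] ###.# => #  t=0,i=1
  [28] ###.. => .  t=1,i=10
  [27] ##.## => #  t=0,i=2
  [26] ##.#. => #  t=0,i=6
  [25] ##..# => #  t=3,i=1
  [24] ##... => .  t=1,i=11
  [23] #.### => #  t=0,i=3
  [22] #.##. => #  t=1,i=5
  [21] #.#.# => #  t=4,i=1
  [20] #.#.. => .  t=0,i=7
  [19] #..## => .  t=2,i=1
  [18] #..#. => .  t=3,i=2
  [17] #...# => .  t=1,i=12
  [16] #.... => #  t=0,i=9
  [15] .#### => #  t=0,i=15
  [14] .###. => .  t=0,i=4
  [13] .##.# => #  t=1,i=6
  [12] .##.. => .  t=3,i=0
  [11] .#.## => .  t=0,i=13
  [10] .#.#. => #  t=5,i=4
  [9] .#..# => #  t=2,i=0
  [8] .#... => #  t=0,i=8
  [7] ..### => .  t=1,i=14
  [6] ..##. => .  t=4,i=7
  [5] ..#.# => .  t=0,i=12
  [4] ..#.. => #  t=2,i=15
  [3] ...## => .  t=1,i=13
  [2] ...#. => .  t=0,i=11
  [1] ....# => #  t=0,i=10
  [0] ..... => #  t=2,i=11
  bits 01101110111000011010011100010011 = 1860282131

1860282131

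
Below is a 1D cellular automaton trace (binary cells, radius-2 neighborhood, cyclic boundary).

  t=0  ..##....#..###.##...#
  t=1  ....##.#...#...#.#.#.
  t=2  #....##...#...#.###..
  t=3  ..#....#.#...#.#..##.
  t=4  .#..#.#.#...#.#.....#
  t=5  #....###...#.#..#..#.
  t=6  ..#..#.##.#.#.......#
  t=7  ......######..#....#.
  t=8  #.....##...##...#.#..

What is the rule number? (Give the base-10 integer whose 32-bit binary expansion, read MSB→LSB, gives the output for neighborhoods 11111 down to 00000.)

  ##### -> .   bit 31 = 0  t=7,i=8
  ####. -> .   bit 30 = 0  t=7,i=10
  ###.# -> .   bit 29 = 0  t=0,i=13
  ###.. -> #   bit 28 = 1  t=2,i=18
  ##.## -> .   bit 27 = 0  t=0,i=14
  ##.#. -> #   bit 26 = 1  t=1,i=6
  ##..# -> #   bit 25 = 1  t=2,i=19
  ##... -> #   bit 24 = 1  t=0,i=4
  #.### -> .   bit 23 = 0  t=2,i=16
  #.##. -> #   bit 22 = 1  t=0,i=15
  #.#.# -> #   bit 21 = 1  t=1,i=17
  #.#.. -> .   bit 20 = 0  t=1,i=7
  #..## -> .   bit 19 = 0  t=0,i=1
  #..#. -> .   bit 18 = 0  t=2,i=20
  #...# -> .   bit 17 = 0  t=0,i=18
  #.... -> #   bit 16 = 1  t=0,i=5
  .#### -> #   bit 15 = 1  t=7,i=7
  .###. -> .   bit 14 = 0  t=0,i=12
  .##.# -> #   bit 13 = 1  t=1,i=5
  .##.. -> .   bit 12 = 0  t=0,i=3
  .#.## -> #   bit 11 = 1  t=2,i=15
  .#.#. -> #   bit 10 = 1  t=1,i=16
  .#..# -> .   bit 9 = 0  t=0,i=0
  .#... -> .   bit 8 = 0  t=1,i=8
  ..### -> #   bit 7 = 1  t=0,i=11
  ..##. -> .   bit 6 = 0  t=0,i=2
  ..#.# -> .   bit 5 = 0  t=1,i=15
  ..#.. -> .   bit 4 = 0  t=0,i=8
  ...## -> .   bit 3 = 0  t=1,i=3
  ...#. -> #   bit 2 = 1  t=0,i=7
  ....# -> .   bit 1 = 0  t=0,i=6
  ..... -> .   bit 0 = 0  t=1,i=1
  bits 00010111011000011010110010000100 = 392277124

392277124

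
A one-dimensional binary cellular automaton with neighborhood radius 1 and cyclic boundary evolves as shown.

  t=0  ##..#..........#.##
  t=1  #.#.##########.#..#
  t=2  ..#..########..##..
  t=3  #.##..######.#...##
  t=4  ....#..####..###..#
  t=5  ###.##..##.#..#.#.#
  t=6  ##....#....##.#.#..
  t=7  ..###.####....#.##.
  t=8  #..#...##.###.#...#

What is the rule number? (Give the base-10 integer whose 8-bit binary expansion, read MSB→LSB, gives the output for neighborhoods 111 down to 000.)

  ###|#  b7=1 t=0,i=0
  ##.|.  b6=0 t=0,i=1
  #.#|.  b5=0 t=0,i=16
  #..|#  b4=1 t=0,i=2
  .##|.  b3=0 t=0,i=17
  .#.|#  b2=1 t=0,i=4
  ..#|.  b1=0 t=0,i=3
  ...|#  b0=1 t=0,i=6
  bits 10010101 = 149

149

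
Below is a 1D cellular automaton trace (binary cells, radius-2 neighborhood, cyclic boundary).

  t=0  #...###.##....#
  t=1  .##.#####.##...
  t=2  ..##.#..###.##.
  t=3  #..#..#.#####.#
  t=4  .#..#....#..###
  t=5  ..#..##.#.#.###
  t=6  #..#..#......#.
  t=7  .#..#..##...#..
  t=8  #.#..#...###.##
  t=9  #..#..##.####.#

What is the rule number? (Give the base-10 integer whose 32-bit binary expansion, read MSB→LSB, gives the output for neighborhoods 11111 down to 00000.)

725869444

  #####|.  b31=0 t=1,i=6
  ####.|.  b30=0 t=1,i=7
  ###.#|#  b29=1 t=0,i=6
  ###..|.  b28=0 t=5,i=14
  ##.##|#  b27=1 t=0,i=7
  ##.#.|.  b26=0 t=2,i=4
  ##..#|#  b25=1 t=3,i=1
  ##...|#  b24=1 t=0,i=1
  #.###|.  b23=0 t=1,i=4
  #.##.|#  b22=1 t=0,i=8
  #.#.#|.  b21=0 t=5,i=8
  #.#..|.  b20=0 t=2,i=5
  #..##|.  b19=0 t=2,i=7
  #..#.|.  b18=0 t=3,i=2
  #...#|#  b17=1 t=0,i=2
  #....|#  b16=1 t=0,i=11
  .####|#  b15=1 t=1,i=5
  .###.|#  b14=1 t=0,i=5
  .##.#|#  b13=1 t=1,i=2
  .##..|.  b12=0 t=0,i=0
  .#.##|.  b11=0 t=3,i=7
  .#.#.|.  b10=0 t=5,i=9
  .#..#|#  b9=1 t=2,i=6
  .#...|#  b8=1 t=4,i=5
  ..###|#  b7=1 t=0,i=4
  ..##.|.  b6=0 t=0,i=14
  ..#.#|.  b5=0 t=3,i=6
  ..#..|.  b4=0 t=3,i=3
  ...##|.  b3=0 t=0,i=3
  ...#.|#  b2=1 t=4,i=8
  ....#|.  b1=0 t=0,i=12
  .....|.  b0=0 t=6,i=9
  bits 00101011010000111110001110000100 = 725869444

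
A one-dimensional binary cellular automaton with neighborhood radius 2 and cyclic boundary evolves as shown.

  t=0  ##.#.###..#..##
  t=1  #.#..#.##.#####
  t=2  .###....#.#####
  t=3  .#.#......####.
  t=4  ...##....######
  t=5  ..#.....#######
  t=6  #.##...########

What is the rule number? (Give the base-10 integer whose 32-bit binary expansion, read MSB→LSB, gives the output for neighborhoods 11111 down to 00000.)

  [31] ##### => #  t=1,i=12
  [30] ####. => #  t=0,i=0
  [29] ###.# => .  t=0,i=1
  [28] ###.. => #  t=0,i=7
  [27] ##.## => .  t=1,i=9
  [26] ##.#. => #  t=0,i=2
  [25] ##..# => #  t=0,i=8
  [24] ##... => .  t=2,i=4
  [23] #.### => #  t=0,i=5
  [22] #.##. => .  t=1,i=7
  [21] #.#.# => .  t=0,i=3
  [20] #.#.. => #  t=1,i=2
  [19] #..## => #  t=0,i=12
  [18] #..#. => .  t=0,i=9
  [17] #...# => .  t=4,i=1
  [16] #.... => .  t=2,i=5
  [15] .#### => #  t=0,i=14
  [14] .###. => .  t=0,i=6
  [13] .##.# => #  t=1,i=8
  [12] .##.. => .  t=4,i=4
  [11] .#.## => .  t=0,i=4
  [10] .#.#. => .  t=3,i=2
  [9] .#..# => #  t=0,i=11
  [8] .#... => #  t=3,i=4
  [7] ..### => #  t=0,i=13
  [6] ..##. => .  t=4,i=3
  [5] ..#.# => .  t=1,i=5
  [4] ..#.. => #  t=0,i=10
  [3] ...## => #  t=3,i=9
  [2] ...#. => .  t=2,i=7
  [1] ....# => .  t=2,i=6
  [0] ..... => .  t=3,i=6
  bits 11010110100110001010001110011000 = 3600327576

3600327576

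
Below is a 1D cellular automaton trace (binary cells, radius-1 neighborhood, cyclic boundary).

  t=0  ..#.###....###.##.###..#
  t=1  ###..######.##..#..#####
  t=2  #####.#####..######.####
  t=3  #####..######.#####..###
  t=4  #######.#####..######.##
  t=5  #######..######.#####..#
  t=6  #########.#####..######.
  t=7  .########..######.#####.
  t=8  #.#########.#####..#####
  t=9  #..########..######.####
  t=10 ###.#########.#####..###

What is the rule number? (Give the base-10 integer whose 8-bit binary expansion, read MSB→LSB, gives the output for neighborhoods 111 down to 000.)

215

  ### -> #   bit 7 = 1  t=0,i=5
  ##. -> #   bit 6 = 1  t=0,i=6
  #.# -> .   bit 5 = 0  t=0,i=3
  #.. -> #   bit 4 = 1  t=0,i=0
  .## -> .   bit 3 = 0  t=0,i=4
  .#. -> #   bit 2 = 1  t=0,i=2
  ..# -> #   bit 1 = 1  t=0,i=1
  ... -> #   bit 0 = 1  t=0,i=8
  bits 11010111 = 215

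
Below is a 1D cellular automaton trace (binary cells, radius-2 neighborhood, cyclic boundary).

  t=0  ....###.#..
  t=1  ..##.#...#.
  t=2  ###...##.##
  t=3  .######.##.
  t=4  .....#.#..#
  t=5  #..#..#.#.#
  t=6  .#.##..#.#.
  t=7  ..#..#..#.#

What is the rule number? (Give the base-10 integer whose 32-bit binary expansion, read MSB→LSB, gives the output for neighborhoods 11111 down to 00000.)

1535266650

  [31] ##### => .  t=2,i=0
  [30] ####. => #  t=2,i=1
  [29] ###.# => .  t=0,i=6
  [28] ###.. => #  t=2,i=2
  [27] ##.## => #  t=2,i=8
  [26] ##.#. => .  t=0,i=7
  [25] ##..# => #  t=3,i=10
  [24] ##... => #  t=2,i=3
  [23] #.### => #  t=2,i=9
  [22] #.##. => .  t=3,i=8
  [21] #.#.# => .  t=5,i=8
  [20] #.#.. => .  t=0,i=8
  [19] #..## => .  t=3,i=0
  [18] #..#. => .  t=4,i=9
  [17] #...# => #  t=1,i=0
  [16] #.... => .  t=0,i=10
  [15] .#### => .  t=2,i=10
  [14] .###. => #  t=0,i=5
  [13] .##.# => .  t=1,i=3
  [12] .##.. => .  t=3,i=9
  [11] .#.## => #  t=5,i=9
  [10] .#.#. => #  t=4,i=6
  [9] .#..# => #  t=4,i=8
  [8] .#... => #  t=0,i=9
  [7] ..### => .  t=0,i=4
  [6] ..##. => #  t=1,i=2
  [5] ..#.# => .  t=4,i=5
  [4] ..#.. => #  t=1,i=9
  [3] ...## => #  t=0,i=3
  [2] ...#. => .  t=1,i=8
  [1] ....# => #  t=0,i=2
  [0] ..... => .  t=0,i=0
  bits 01011011100000100100111101011010 = 1535266650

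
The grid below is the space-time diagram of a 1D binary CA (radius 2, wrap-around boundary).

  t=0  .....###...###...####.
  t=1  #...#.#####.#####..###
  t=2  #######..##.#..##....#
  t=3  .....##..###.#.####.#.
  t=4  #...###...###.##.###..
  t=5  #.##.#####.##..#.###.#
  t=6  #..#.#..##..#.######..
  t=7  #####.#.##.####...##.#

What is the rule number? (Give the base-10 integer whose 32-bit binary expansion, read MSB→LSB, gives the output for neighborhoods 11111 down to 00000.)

  #####|.  b31=0 t=1,i=8
  ####.|#  b30=1 t=0,i=19
  ###.#|#  b29=1 t=1,i=10
  ###..|#  b28=1 t=0,i=7
  ##.##|.  b27=0 t=1,i=11
  ##.#.|#  b26=1 t=2,i=11
  ##..#|.  b25=0 t=1,i=17
  ##...|#  b24=1 t=0,i=8
  #.###|#  b23=1 t=1,i=6
  #.##.|.  b22=0 t=4,i=14
  #.#.#|.  b21=0 t=3,i=13
  #.#..|.  b20=0 t=2,i=12
  #..##|.  b19=0 t=1,i=18
  #..#.|#  b18=1 t=4,i=21
  #...#|#  b17=1 t=0,i=9
  #....|#  b16=1 t=0,i=0
  .####|.  b15=0 t=0,i=18
  .###.|#  b14=1 t=0,i=6
  .##.#|#  b13=1 t=2,i=10
  .##..|#  b12=1 t=2,i=16
  .#.##|#  b11=1 t=1,i=5
  .#.#.|#  b10=1 t=6,i=4
  .#..#|#  b9=1 t=2,i=13
  .#...|.  b8=0 t=3,i=21
  ..###|.  b7=0 t=0,i=5
  ..##.|#  b6=1 t=2,i=9
  ..#.#|#  b5=1 t=1,i=4
  ..#..|#  b4=1 t=4,i=0
  ...##|#  b3=1 t=0,i=4
  ...#.|#  b2=1 t=1,i=3
  ....#|.  b1=0 t=0,i=3
  .....|.  b0=0 t=0,i=1
  bits 01110101100001110111111001111100 = 1971814012

1971814012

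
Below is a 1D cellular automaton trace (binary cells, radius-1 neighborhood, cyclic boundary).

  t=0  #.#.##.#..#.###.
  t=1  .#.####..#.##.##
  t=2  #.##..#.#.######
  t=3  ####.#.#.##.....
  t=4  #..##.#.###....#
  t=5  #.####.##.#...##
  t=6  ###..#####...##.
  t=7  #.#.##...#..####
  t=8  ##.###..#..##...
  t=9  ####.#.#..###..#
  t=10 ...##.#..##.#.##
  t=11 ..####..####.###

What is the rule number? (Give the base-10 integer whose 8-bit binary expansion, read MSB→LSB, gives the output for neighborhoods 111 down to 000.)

  ### -> .   bit 7 = 0  t=0,i=13
  ##. -> #   bit 6 = 1  t=0,i=5
  #.# -> #   bit 5 = 1  t=0,i=1
  #.. -> .   bit 4 = 0  t=0,i=8
  .## -> #   bit 3 = 1  t=0,i=4
  .#. -> .   bit 2 = 0  t=0,i=0
  ..# -> #   bit 1 = 1  t=0,i=9
  ... -> .   bit 0 = 0  t=3,i=12
  bits 01101010 = 106

106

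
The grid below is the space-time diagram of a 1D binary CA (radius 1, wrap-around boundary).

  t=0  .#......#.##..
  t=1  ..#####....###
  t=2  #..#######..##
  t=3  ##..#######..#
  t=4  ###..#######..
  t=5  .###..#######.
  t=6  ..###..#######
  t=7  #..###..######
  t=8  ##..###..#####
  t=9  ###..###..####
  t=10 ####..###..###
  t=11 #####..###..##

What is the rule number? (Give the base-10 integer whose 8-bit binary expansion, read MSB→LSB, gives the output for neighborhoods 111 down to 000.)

  nb ###: next=#  (t=1,i=3, bit7=1)
  nb ##.: next=#  (t=0,i=11, bit6=1)
  nb #.#: next=.  (t=0,i=9, bit5=0)
  nb #..: next=#  (t=0,i=2, bit4=1)
  nb .##: next=.  (t=0,i=10, bit3=0)
  nb .#.: next=.  (t=0,i=1, bit2=0)
  nb ..#: next=.  (t=0,i=0, bit1=0)
  nb ...: next=#  (t=0,i=3, bit0=1)
  bits 11010001 = 209

209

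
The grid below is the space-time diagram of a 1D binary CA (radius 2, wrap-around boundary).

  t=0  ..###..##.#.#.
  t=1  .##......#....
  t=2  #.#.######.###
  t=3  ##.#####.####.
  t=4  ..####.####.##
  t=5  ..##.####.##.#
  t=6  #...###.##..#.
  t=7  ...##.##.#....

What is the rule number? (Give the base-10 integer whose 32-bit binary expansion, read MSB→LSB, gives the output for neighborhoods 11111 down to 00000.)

2894174879

  [31] ##### => #  t=2,i=6
  [30] ####. => .  t=2,i=8
  [29] ###.# => #  t=2,i=0
  [28] ###.. => .  t=0,i=4
  [27] ##.## => #  t=2,i=10
  [26] ##.#. => #  t=0,i=9
  [25] ##..# => .  t=0,i=5
  [24] ##... => .  t=1,i=3
  [23] #.### => #  t=2,i=4
  [22] #.##. => .  t=3,i=0
  [21] #.#.# => .  t=0,i=10
  [20] #.#.. => .  t=0,i=12
  [19] #..## => .  t=0,i=6
  [18] #..#. => .  t=6,i=11
  [17] #...# => .  t=0,i=0
  [16] #.... => #  t=1,i=4
  [15] .#### => #  t=2,i=5
  [14] .###. => .  t=0,i=3
  [13] .##.# => .  t=0,i=8
  [12] .##.. => #  t=1,i=2
  [11] .#.## => #  t=2,i=3
  [10] .#.#. => .  t=0,i=11
  [9] .#..# => #  t=5,i=0
  [8] .#... => .  t=0,i=13
  [7] ..### => #  t=0,i=2
  [6] ..##. => .  t=0,i=7
  [5] ..#.# => .  t=6,i=12
  [4] ..#.. => #  t=1,i=9
  [3] ...## => #  t=0,i=1
  [2] ...#. => #  t=1,i=8
  [1] ....# => #  t=1,i=7
  [0] ..... => #  t=1,i=5
  bits 10101100100000011001101010011111 = 2894174879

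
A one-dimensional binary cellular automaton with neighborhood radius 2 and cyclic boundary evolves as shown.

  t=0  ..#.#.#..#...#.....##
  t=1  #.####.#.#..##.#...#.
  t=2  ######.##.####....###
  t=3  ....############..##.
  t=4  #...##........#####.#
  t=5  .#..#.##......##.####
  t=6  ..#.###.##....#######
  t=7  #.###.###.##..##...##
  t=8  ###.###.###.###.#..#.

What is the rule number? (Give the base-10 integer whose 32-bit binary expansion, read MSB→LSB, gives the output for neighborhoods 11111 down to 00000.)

  [31] ##### => .  t=2,i=0
  [30] ####. => #  t=1,i=4
  [29] ###.# => #  t=1,i=5
  [28] ###.. => #  t=2,i=13
  [27] ##.## => #  t=2,i=6
  [26] ##.#. => .  t=1,i=6
  [25] ##..# => #  t=0,i=0
  [24] ##... => #  t=2,i=14
  [23] #.### => #  t=1,i=2
  [22] #.##. => #  t=2,i=7
  [21] #.#.# => #  t=0,i=4
  [20] #.#.. => .  t=0,i=6
  [19] #..## => #  t=1,i=11
  [18] #..#. => .  t=0,i=1
  [17] #...# => .  t=0,i=11
  [16] #.... => #  t=0,i=15
  [15] .#### => #  t=1,i=3
  [14] .###. => .  t=6,i=5
  [13] .##.# => #  t=1,i=13
  [12] .##.. => .  t=0,i=20
  [11] .#.## => #  t=1,i=1
  [10] .#.#. => #  t=0,i=3
  [9] .#..# => #  t=0,i=7
  [8] .#... => .  t=0,i=10
  [7] ..### => #  t=2,i=18
  [6] ..##. => #  t=0,i=19
  [5] ..#.# => #  t=0,i=2
  [4] ..#.. => #  t=0,i=9
  [3] ...## => .  t=0,i=18
  [2] ...#. => #  t=0,i=12
  [1] ....# => .  t=0,i=17
  [0] ..... => .  t=0,i=16
  bits 01111011111010011010111011110100 = 2078912244

2078912244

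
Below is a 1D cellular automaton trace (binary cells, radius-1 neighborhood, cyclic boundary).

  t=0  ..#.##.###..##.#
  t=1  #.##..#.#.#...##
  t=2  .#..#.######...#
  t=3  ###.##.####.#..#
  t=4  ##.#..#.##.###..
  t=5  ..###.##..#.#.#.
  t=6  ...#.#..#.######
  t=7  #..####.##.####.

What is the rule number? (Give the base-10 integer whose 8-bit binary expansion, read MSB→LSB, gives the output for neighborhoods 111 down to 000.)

180

  nb ###: next=#  (t=0,i=8, bit7=1)
  nb ##.: next=.  (t=0,i=5, bit6=0)
  nb #.#: next=#  (t=0,i=3, bit5=1)
  nb #..: next=#  (t=0,i=0, bit4=1)
  nb .##: next=.  (t=0,i=4, bit3=0)
  nb .#.: next=#  (t=0,i=2, bit2=1)
  nb ..#: next=.  (t=0,i=1, bit1=0)
  nb ...: next=.  (t=1,i=12, bit0=0)
  bits 10110100 = 180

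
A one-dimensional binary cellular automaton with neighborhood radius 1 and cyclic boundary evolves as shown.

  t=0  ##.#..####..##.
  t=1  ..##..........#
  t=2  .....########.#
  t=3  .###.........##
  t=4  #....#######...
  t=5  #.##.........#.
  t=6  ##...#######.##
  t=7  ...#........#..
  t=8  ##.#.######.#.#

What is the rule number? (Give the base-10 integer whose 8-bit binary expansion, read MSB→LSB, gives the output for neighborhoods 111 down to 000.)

37

  [7] ### => .  t=0,i=7
  [6] ##. => .  t=0,i=1
  [5] #.# => #  t=0,i=2
  [4] #.. => .  t=0,i=4
  [3] .## => .  t=0,i=0
  [2] .#. => #  t=0,i=3
  [1] ..# => .  t=0,i=5
  [0] ... => #  t=1,i=5
  bits 00100101 = 37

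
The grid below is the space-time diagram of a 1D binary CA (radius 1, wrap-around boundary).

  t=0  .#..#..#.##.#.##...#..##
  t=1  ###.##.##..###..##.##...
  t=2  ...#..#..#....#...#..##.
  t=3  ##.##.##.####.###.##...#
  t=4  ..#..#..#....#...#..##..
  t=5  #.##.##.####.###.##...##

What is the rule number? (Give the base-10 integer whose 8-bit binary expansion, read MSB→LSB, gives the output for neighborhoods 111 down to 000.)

  ### -> .   bit 7 = 0  t=1,i=1
  ##. -> .   bit 6 = 0  t=0,i=10
  #.# -> #   bit 5 = 1  t=0,i=0
  #.. -> #   bit 4 = 1  t=0,i=2
  .## -> .   bit 3 = 0  t=0,i=9
  .#. -> #   bit 2 = 1  t=0,i=1
  ..# -> .   bit 1 = 0  t=0,i=3
  ... -> #   bit 0 = 1  t=0,i=17
  bits 00110101 = 53

53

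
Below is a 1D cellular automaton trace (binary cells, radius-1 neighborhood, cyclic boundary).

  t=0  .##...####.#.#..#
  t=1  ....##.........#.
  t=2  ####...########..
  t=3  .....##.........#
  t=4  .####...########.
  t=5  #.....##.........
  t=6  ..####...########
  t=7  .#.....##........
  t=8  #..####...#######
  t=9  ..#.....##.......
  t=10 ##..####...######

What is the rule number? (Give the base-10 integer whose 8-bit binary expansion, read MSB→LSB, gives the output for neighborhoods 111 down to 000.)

  nb ###: next=.  (t=0,i=7, bit7=0)
  nb ##.: next=.  (t=0,i=2, bit6=0)
  nb #.#: next=.  (t=0,i=0, bit5=0)
  nb #..: next=.  (t=0,i=3, bit4=0)
  nb .##: next=.  (t=0,i=1, bit3=0)
  nb .#.: next=.  (t=0,i=11, bit2=0)
  nb ..#: next=#  (t=0,i=5, bit1=1)
  nb ...: next=#  (t=0,i=4, bit0=1)
  bits 00000011 = 3

3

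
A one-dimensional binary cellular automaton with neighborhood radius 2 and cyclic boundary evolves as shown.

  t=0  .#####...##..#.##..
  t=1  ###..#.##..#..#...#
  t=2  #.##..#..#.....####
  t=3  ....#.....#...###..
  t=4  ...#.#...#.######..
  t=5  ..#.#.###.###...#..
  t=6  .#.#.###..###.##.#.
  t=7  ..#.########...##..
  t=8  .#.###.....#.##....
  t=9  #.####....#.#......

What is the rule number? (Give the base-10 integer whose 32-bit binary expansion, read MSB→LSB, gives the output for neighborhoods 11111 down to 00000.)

378203532

  nb #####: next=.  (t=0,i=3, bit31=0)
  nb ####.: next=.  (t=0,i=4, bit30=0)
  nb ###.#: next=.  (t=2,i=0, bit29=0)
  nb ###..: next=#  (t=0,i=5, bit28=1)
  nb ##.##: next=.  (t=2,i=1, bit27=0)
  nb ##.#.: next=#  (t=6,i=16, bit26=1)
  nb ##..#: next=#  (t=0,i=11, bit25=1)
  nb ##...: next=.  (t=0,i=6, bit24=0)
  nb #.###: next=#  (t=4,i=11, bit23=1)
  nb #.##.: next=.  (t=0,i=15, bit22=0)
  nb #.#.#: next=.  (t=5,i=4, bit21=0)
  nb #.#..: next=.  (t=4,i=5, bit20=0)
  nb #..##: next=#  (t=6,i=9, bit19=1)
  nb #..#.: next=.  (t=0,i=12, bit18=0)
  nb #...#: next=#  (t=0,i=7, bit17=1)
  nb #....: next=.  (t=2,i=11, bit16=0)
  nb .####: next=#  (t=0,i=2, bit15=1)
  nb .###.: next=#  (t=3,i=15, bit14=1)
  nb .##.#: next=#  (t=6,i=15, bit13=1)
  nb .##..: next=.  (t=0,i=10, bit12=0)
  nb .#.##: next=#  (t=0,i=14, bit11=1)
  nb .#.#.: next=#  (t=4,i=4, bit10=1)
  nb .#..#: next=.  (t=1,i=12, bit9=0)
  nb .#...: next=#  (t=1,i=15, bit8=1)
  nb ..###: next=#  (t=0,i=1, bit7=1)
  nb ..##.: next=.  (t=0,i=9, bit6=0)
  nb ..#.#: next=.  (t=0,i=13, bit5=0)
  nb ..#..: next=.  (t=1,i=11, bit4=0)
  nb ...##: next=#  (t=0,i=0, bit3=1)
  nb ...#.: next=#  (t=3,i=3, bit2=1)
  nb ....#: next=.  (t=2,i=13, bit1=0)
  nb .....: next=.  (t=2,i=12, bit0=0)
  bits 00010110100010101110110110001100 = 378203532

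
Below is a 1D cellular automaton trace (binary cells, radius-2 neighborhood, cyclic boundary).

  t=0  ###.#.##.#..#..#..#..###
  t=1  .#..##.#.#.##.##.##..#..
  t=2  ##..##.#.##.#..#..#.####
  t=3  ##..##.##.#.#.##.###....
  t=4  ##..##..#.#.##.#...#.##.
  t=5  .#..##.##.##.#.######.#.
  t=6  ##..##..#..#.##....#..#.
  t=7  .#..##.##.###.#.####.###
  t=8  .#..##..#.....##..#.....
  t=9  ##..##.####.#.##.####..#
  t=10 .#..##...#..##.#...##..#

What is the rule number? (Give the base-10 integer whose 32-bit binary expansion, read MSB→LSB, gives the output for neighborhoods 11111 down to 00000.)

  ##### -> .   bit 31 = 0  t=0,i=0
  ####. -> #   bit 30 = 1  t=0,i=1
  ###.# -> .   bit 29 = 0  t=0,i=2
  ###.. -> #   bit 28 = 1  t=2,i=1
  ##.## -> .   bit 27 = 0  t=1,i=13
  ##.#. -> .   bit 26 = 0  t=0,i=3
  ##..# -> .   bit 25 = 0  t=1,i=19
  ##... -> .   bit 24 = 0  t=3,i=20
  #.### -> .   bit 23 = 0  t=2,i=20
  #.##. -> .   bit 22 = 0  t=0,i=6
  #.#.# -> #   bit 21 = 1  t=0,i=4
  #.#.. -> #   bit 20 = 1  t=0,i=9
  #..## -> .   bit 19 = 0  t=0,i=20
  #..#. -> #   bit 18 = 1  t=0,i=11
  #...# -> #   bit 17 = 1  t=1,i=23
  #.... -> #   bit 16 = 1  t=3,i=21
  .#### -> .   bit 15 = 0  t=0,i=22
  .###. -> .   bit 14 = 0  t=3,i=18
  .##.# -> #   bit 13 = 1  t=0,i=7
  .##.. -> #   bit 12 = 1  t=1,i=18
  .#.## -> #   bit 11 = 1  t=0,i=5
  .#.#. -> .   bit 10 = 0  t=1,i=8
  .#..# -> .   bit 9 = 0  t=0,i=10
  .#... -> #   bit 8 = 1  t=1,i=22
  ..### -> #   bit 7 = 1  t=0,i=21
  ..##. -> #   bit 6 = 1  t=1,i=4
  ..#.# -> #   bit 5 = 1  t=2,i=18
  ..#.. -> #   bit 4 = 1  t=0,i=12
  ...## -> .   bit 3 = 0  t=3,i=23
  ...#. -> #   bit 2 = 1  t=1,i=0
  ....# -> #   bit 1 = 1  t=3,i=22
  ..... -> .   bit 0 = 0  t=8,i=11
  bits 01010000001101110011100111110110 = 1345796598

1345796598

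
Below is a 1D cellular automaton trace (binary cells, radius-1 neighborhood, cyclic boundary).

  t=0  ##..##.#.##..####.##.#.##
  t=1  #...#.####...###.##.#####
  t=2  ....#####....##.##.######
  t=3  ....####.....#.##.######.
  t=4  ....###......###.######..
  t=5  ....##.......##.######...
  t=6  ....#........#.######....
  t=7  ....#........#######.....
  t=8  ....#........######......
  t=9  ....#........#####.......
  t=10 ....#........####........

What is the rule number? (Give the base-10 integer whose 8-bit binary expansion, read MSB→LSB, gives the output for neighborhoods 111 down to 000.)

  [7] ### => #  t=0,i=0
  [6] ##. => .  t=0,i=1
  [5] #.# => #  t=0,i=6
  [4] #.. => .  t=0,i=2
  [3] .## => #  t=0,i=4
  [2] .#. => #  t=0,i=7
  [1] ..# => .  t=0,i=3
  [0] ... => .  t=1,i=2
  bits 10101100 = 172

172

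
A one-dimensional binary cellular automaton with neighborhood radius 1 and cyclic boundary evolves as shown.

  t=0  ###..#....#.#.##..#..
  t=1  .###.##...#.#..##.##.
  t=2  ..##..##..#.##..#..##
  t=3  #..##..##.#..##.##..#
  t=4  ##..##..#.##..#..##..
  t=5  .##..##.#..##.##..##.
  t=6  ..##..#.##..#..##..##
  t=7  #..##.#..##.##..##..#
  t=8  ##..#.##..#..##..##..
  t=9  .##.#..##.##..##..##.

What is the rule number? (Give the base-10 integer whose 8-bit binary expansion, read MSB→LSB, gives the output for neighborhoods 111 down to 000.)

  ###|#  b7=1 t=0,i=1
  ##.|#  b6=1 t=0,i=2
  #.#|.  b5=0 t=0,i=11
  #..|#  b4=1 t=0,i=3
  .##|.  b3=0 t=0,i=0
  .#.|#  b2=1 t=0,i=5
  ..#|.  b1=0 t=0,i=4
  ...|.  b0=0 t=0,i=7
  bits 11010100 = 212

212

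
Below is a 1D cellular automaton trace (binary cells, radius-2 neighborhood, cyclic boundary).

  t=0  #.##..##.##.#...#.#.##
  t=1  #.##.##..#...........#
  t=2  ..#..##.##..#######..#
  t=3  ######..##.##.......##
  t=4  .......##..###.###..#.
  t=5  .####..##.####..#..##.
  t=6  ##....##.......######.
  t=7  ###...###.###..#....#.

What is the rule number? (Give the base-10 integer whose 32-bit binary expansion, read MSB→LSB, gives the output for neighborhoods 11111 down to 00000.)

558650065

  [31] ##### => .  t=2,i=14
  [30] ####. => .  t=2,i=17
  [29] ###.# => #  t=0,i=0
  [28] ###.. => .  t=2,i=18
  [27] ##.## => .  t=0,i=1
  [26] ##.#. => .  t=0,i=11
  [25] ##..# => .  t=0,i=4
  [24] ##... => #  t=3,i=13
  [23] #.### => .  t=0,i=20
  [22] #.##. => #  t=0,i=2
  [21] #.#.# => .  t=0,i=18
  [20] #.#.. => .  t=0,i=12
  [19] #..## => #  t=0,i=5
  [18] #..#. => #  t=1,i=8
  [17] #...# => .  t=0,i=14
  [16] #.... => .  t=1,i=11
  [15] .#### => .  t=2,i=13
  [14] .###. => #  t=0,i=21
  [13] .##.# => .  t=0,i=7
  [12] .##.. => #  t=0,i=3
  [11] .#.## => .  t=0,i=19
  [10] .#.#. => .  t=0,i=17
  [9] .#..# => #  t=2,i=0
  [8] .#... => .  t=0,i=13
  [7] ..### => #  t=2,i=12
  [6] ..##. => #  t=0,i=6
  [5] ..#.# => .  t=0,i=16
  [4] ..#.. => #  t=1,i=9
  [3] ...## => .  t=1,i=20
  [2] ...#. => .  t=0,i=15
  [1] ....# => .  t=1,i=19
  [0] ..... => #  t=1,i=12
  bits 00100001010011000101001011010001 = 558650065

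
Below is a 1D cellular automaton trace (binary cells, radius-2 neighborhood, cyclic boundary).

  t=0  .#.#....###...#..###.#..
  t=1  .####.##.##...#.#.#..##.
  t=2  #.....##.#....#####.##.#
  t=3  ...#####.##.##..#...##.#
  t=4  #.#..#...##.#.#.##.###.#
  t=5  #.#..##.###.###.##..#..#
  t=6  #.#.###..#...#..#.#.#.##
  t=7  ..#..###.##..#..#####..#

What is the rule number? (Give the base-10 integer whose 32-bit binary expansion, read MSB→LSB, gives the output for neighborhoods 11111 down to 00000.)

  [31] ##### => #  t=2,i=16
  [30] ####. => .  t=1,i=3
  [29] ###.# => .  t=0,i=19
  [28] ###.. => #  t=0,i=10
  [27] ##.## => .  t=1,i=5
  [26] ##.#. => .  t=0,i=20
  [25] ##..# => #  t=1,i=23
  [24] ##... => .  t=0,i=11
  [23] #.### => .  t=4,i=19
  [22] #.##. => #  t=1,i=6
  [21] #.#.# => #  t=1,i=16
  [20] #.#.. => #  t=0,i=3
  [19] #..## => #  t=0,i=16
  [18] #..#. => .  t=3,i=15
  [17] #...# => .  t=0,i=12
  [16] #.... => .  t=0,i=5
  [15] .#### => .  t=1,i=2
  [14] .###. => #  t=0,i=9
  [13] .##.# => #  t=1,i=7
  [12] .##.. => .  t=1,i=10
  [11] .#.## => .  t=4,i=15
  [10] .#.#. => #  t=0,i=2
  [9] .#..# => .  t=0,i=15
  [8] .#... => #  t=0,i=4
  [7] ..### => .  t=0,i=8
  [6] ..##. => #  t=1,i=21
  [5] ..#.# => #  t=0,i=1
  [4] ..#.. => #  t=0,i=14
  [3] ...## => #  t=0,i=7
  [2] ...#. => .  t=0,i=0
  [1] ....# => #  t=0,i=6
  [0] ..... => #  t=2,i=3
  bits 10010010011110000110010101111011 = 2457363835

2457363835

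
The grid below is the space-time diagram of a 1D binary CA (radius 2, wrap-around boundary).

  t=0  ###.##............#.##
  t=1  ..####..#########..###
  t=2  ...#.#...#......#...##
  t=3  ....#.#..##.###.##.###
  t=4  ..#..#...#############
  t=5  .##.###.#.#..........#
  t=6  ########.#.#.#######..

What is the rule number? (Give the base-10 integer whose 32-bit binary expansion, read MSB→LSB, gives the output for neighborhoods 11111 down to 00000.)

  [31] ##### => .  t=0,i=0
  [30] ####. => .  t=0,i=1
  [29] ###.# => #  t=0,i=2
  [28] ###.. => #  t=1,i=5
  [27] ##.## => #  t=0,i=3
  [26] ##.#. => #  t=5,i=7
  [25] ##..# => .  t=1,i=0
  [24] ##... => .  t=0,i=6
  [23] #.### => #  t=0,i=20
  [22] #.##. => #  t=0,i=4
  [21] #.#.# => .  t=5,i=8
  [20] #.#.. => .  t=2,i=5
  [19] #..## => .  t=1,i=1
  [18] #..#. => #  t=4,i=1
  [17] #...# => .  t=2,i=1
  [16] #.... => .  t=0,i=7
  [15] .#### => #  t=0,i=21
  [14] .###. => #  t=1,i=20
  [13] .##.# => #  t=3,i=10
  [12] .##.. => #  t=0,i=5
  [11] .#.## => #  t=0,i=19
  [10] .#.#. => #  t=2,i=4
  [9] .#..# => .  t=3,i=7
  [8] .#... => #  t=2,i=6
  [7] ..### => .  t=1,i=2
  [6] ..##. => #  t=2,i=20
  [5] ..#.# => .  t=0,i=18
  [4] ..#.. => #  t=2,i=9
  [3] ...## => #  t=2,i=19
  [2] ...#. => .  t=0,i=17
  [1] ....# => #  t=0,i=16
  [0] ..... => #  t=0,i=8
  bits 00111100110001001111110101011011 = 1019542875

1019542875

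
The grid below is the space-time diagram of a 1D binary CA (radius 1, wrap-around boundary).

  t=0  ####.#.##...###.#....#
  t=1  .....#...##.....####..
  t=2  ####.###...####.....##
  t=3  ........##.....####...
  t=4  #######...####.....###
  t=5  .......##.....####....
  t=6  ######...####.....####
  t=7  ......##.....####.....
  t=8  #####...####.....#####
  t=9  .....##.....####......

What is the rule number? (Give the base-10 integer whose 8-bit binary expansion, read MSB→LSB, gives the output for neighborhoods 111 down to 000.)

  ###|.  b7=0 t=0,i=0
  ##.|.  b6=0 t=0,i=3
  #.#|.  b5=0 t=0,i=4
  #..|#  b4=1 t=0,i=9
  .##|.  b3=0 t=0,i=7
  .#.|#  b2=1 t=0,i=5
  ..#|.  b1=0 t=0,i=11
  ...|#  b0=1 t=0,i=10
  bits 00010101 = 21

21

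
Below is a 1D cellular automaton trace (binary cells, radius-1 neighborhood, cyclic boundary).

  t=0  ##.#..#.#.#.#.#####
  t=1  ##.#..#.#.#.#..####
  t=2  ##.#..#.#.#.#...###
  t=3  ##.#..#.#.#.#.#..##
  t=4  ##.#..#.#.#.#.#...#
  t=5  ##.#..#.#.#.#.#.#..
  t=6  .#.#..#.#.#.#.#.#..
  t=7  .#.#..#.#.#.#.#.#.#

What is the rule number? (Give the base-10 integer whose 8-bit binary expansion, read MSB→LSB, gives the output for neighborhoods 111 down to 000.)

  nb ###: next=#  (t=0,i=0, bit7=1)
  nb ##.: next=#  (t=0,i=1, bit6=1)
  nb #.#: next=.  (t=0,i=2, bit5=0)
  nb #..: next=.  (t=0,i=4, bit4=0)
  nb .##: next=.  (t=0,i=14, bit3=0)
  nb .#.: next=#  (t=0,i=3, bit2=1)
  nb ..#: next=.  (t=0,i=5, bit1=0)
  nb ...: next=#  (t=2,i=14, bit0=1)
  bits 11000101 = 197

197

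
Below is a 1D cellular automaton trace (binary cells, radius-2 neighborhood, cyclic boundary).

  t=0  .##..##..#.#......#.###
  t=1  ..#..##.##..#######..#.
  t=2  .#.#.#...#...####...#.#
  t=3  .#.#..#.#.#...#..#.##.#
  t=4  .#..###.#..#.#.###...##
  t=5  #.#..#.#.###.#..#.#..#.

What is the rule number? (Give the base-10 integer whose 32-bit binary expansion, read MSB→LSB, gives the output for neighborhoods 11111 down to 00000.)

  ##### -> #   bit 31 = 1  t=1,i=14
  ####. -> .   bit 30 = 0  t=1,i=17
  ###.# -> .   bit 29 = 0  t=0,i=22
  ###.. -> .   bit 28 = 0  t=1,i=18
  ##.## -> .   bit 27 = 0  t=0,i=0
  ##.#. -> #   bit 26 = 1  t=3,i=21
  ##..# -> .   bit 25 = 0  t=0,i=3
  ##... -> #   bit 24 = 1  t=2,i=17
  #.### -> .   bit 23 = 0  t=0,i=20
  #.##. -> .   bit 22 = 0  t=0,i=1
  #.#.# -> #   bit 21 = 1  t=2,i=1
  #.#.. -> .   bit 20 = 0  t=0,i=11
  #..## -> .   bit 19 = 0  t=0,i=4
  #..#. -> #   bit 18 = 1  t=0,i=8
  #...# -> .   bit 17 = 0  t=1,i=0
  #.... -> #   bit 16 = 1  t=0,i=13
  .#### -> #   bit 15 = 1  t=1,i=13
  .###. -> #   bit 14 = 1  t=0,i=21
  .##.# -> .   bit 13 = 0  t=1,i=6
  .##.. -> #   bit 12 = 1  t=0,i=2
  .#.## -> .   bit 11 = 0  t=0,i=19
  .#.#. -> .   bit 10 = 0  t=0,i=10
  .#..# -> #   bit 9 = 1  t=1,i=3
  .#... -> #   bit 8 = 1  t=0,i=12
  ..### -> .   bit 7 = 0  t=1,i=12
  ..##. -> #   bit 6 = 1  t=0,i=5
  ..#.# -> #   bit 5 = 1  t=0,i=9
  ..#.. -> .   bit 4 = 0  t=1,i=2
  ...## -> .   bit 3 = 0  t=2,i=12
  ...#. -> #   bit 2 = 1  t=0,i=17
  ....# -> #   bit 1 = 1  t=0,i=16
  ..... -> #   bit 0 = 1  t=0,i=14
  bits 10000101001001011101001101100111 = 2233848679

2233848679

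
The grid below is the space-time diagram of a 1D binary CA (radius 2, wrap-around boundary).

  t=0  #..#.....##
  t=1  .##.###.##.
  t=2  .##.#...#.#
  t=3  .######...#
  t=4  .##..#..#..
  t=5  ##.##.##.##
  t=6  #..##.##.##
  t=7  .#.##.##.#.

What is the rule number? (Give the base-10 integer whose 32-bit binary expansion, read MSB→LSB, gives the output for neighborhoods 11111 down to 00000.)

1190634441

  [31] ##### => .  t=3,i=3
  [30] ####. => #  t=3,i=5
  [29] ###.# => .  t=1,i=6
  [28] ###.. => .  t=0,i=0
  [27] ##.## => .  t=1,i=3
  [26] ##.#. => #  t=2,i=3
  [25] ##..# => #  t=0,i=1
  [24] ##... => .  t=3,i=7
  [23] #.### => #  t=1,i=4
  [22] #.##. => #  t=1,i=8
  [21] #.#.# => #  t=2,i=10
  [20] #.#.. => #  t=2,i=4
  [19] #..## => .  t=1,i=0
  [18] #..#. => #  t=0,i=2
  [17] #...# => #  t=2,i=6
  [16] #.... => #  t=0,i=5
  [15] .#### => #  t=3,i=2
  [14] .###. => .  t=0,i=10
  [13] .##.# => #  t=1,i=2
  [12] .##.. => .  t=1,i=9
  [11] .#.## => .  t=2,i=0
  [10] .#.#. => .  t=2,i=9
  [9] .#..# => #  t=4,i=6
  [8] .#... => #  t=0,i=4
  [7] ..### => #  t=0,i=9
  [6] ..##. => #  t=1,i=1
  [5] ..#.# => .  t=2,i=8
  [4] ..#.. => .  t=0,i=3
  [3] ...## => #  t=0,i=8
  [2] ...#. => .  t=2,i=7
  [1] ....# => .  t=0,i=7
  [0] ..... => #  t=0,i=6
  bits 01000110111101111010001111001001 = 1190634441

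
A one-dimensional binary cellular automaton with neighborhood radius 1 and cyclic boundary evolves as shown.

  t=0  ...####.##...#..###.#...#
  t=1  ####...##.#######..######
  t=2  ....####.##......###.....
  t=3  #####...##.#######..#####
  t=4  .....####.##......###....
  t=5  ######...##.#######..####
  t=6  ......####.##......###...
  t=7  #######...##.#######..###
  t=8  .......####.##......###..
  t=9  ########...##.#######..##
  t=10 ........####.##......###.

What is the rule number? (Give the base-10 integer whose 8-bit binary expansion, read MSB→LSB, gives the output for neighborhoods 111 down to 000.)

63

  nb ###: next=.  (t=0,i=4, bit7=0)
  nb ##.: next=.  (t=0,i=6, bit6=0)
  nb #.#: next=#  (t=0,i=7, bit5=1)
  nb #..: next=#  (t=0,i=0, bit4=1)
  nb .##: next=#  (t=0,i=3, bit3=1)
  nb .#.: next=#  (t=0,i=13, bit2=1)
  nb ..#: next=#  (t=0,i=2, bit1=1)
  nb ...: next=#  (t=0,i=1, bit0=1)
  bits 00111111 = 63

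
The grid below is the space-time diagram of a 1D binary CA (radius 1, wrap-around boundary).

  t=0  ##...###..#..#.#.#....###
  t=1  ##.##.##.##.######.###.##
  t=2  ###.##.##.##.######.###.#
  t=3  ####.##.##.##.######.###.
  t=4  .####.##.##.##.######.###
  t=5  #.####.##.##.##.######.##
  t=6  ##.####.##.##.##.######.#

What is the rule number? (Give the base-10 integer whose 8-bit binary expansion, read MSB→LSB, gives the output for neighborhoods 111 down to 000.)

  [7] ### => #  t=0,i=0
  [6] ##. => #  t=0,i=1
  [5] #.# => #  t=0,i=14
  [4] #.. => .  t=0,i=2
  [3] .## => .  t=0,i=5
  [2] .#. => #  t=0,i=10
  [1] ..# => #  t=0,i=4
  [0] ... => #  t=0,i=3
  bits 11100111 = 231

231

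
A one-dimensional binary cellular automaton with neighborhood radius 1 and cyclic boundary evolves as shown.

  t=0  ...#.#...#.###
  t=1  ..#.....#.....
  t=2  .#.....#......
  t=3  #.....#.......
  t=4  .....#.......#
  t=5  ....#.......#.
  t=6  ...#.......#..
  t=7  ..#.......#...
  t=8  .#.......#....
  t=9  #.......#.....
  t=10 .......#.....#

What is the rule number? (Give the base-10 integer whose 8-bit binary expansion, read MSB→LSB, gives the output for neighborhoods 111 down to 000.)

2

  ### -> .   bit 7 = 0  t=0,i=12
  ##. -> .   bit 6 = 0  t=0,i=13
  #.# -> .   bit 5 = 0  t=0,i=4
  #.. -> .   bit 4 = 0  t=0,i=0
  .## -> .   bit 3 = 0  t=0,i=11
  .#. -> .   bit 2 = 0  t=0,i=3
  ..# -> #   bit 1 = 1  t=0,i=2
  ... -> .   bit 0 = 0  t=0,i=1
  bits 00000010 = 2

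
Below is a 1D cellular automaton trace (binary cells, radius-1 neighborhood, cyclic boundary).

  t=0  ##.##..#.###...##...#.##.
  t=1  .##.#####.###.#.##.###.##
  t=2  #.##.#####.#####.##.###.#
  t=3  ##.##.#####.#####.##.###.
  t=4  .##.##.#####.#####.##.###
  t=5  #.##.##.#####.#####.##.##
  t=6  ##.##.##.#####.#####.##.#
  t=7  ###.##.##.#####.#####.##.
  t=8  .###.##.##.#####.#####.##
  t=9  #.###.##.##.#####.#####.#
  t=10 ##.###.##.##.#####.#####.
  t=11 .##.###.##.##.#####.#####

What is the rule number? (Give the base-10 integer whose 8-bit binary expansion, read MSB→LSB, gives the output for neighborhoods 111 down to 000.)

246

  ### -> #   bit 7 = 1  t=0,i=10
  ##. -> #   bit 6 = 1  t=0,i=1
  #.# -> #   bit 5 = 1  t=0,i=2
  #.. -> #   bit 4 = 1  t=0,i=5
  .## -> .   bit 3 = 0  t=0,i=0
  .#. -> #   bit 2 = 1  t=0,i=7
  ..# -> #   bit 1 = 1  t=0,i=6
  ... -> .   bit 0 = 0  t=0,i=13
  bits 11110110 = 246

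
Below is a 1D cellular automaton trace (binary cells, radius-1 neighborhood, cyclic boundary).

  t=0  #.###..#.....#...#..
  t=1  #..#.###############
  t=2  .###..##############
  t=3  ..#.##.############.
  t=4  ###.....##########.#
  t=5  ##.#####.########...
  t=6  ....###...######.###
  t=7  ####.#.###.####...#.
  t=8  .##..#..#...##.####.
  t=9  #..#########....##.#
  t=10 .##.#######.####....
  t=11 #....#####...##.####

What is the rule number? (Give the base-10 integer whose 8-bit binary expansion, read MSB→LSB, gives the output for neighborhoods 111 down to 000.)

151

  nb ###: next=#  (t=0,i=3, bit7=1)
  nb ##.: next=.  (t=0,i=4, bit6=0)
  nb #.#: next=.  (t=0,i=1, bit5=0)
  nb #..: next=#  (t=0,i=5, bit4=1)
  nb .##: next=.  (t=0,i=2, bit3=0)
  nb .#.: next=#  (t=0,i=0, bit2=1)
  nb ..#: next=#  (t=0,i=6, bit1=1)
  nb ...: next=#  (t=0,i=9, bit0=1)
  bits 10010111 = 151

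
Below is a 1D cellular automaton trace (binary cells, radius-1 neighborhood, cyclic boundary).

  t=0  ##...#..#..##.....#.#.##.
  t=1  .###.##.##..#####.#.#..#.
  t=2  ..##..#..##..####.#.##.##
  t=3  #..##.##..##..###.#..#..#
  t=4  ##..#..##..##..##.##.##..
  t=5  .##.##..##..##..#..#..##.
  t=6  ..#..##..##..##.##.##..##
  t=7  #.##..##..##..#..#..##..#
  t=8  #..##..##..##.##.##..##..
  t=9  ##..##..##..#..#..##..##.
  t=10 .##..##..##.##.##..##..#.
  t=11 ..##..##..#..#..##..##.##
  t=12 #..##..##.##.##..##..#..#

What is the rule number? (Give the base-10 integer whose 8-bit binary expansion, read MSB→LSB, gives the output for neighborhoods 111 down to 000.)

213

  ### -> #   bit 7 = 1  t=1,i=2
  ##. -> #   bit 6 = 1  t=0,i=1
  #.# -> .   bit 5 = 0  t=0,i=19
  #.. -> #   bit 4 = 1  t=0,i=2
  .## -> .   bit 3 = 0  t=0,i=0
  .#. -> #   bit 2 = 1  t=0,i=5
  ..# -> .   bit 1 = 0  t=0,i=4
  ... -> #   bit 0 = 1  t=0,i=3
  bits 11010101 = 213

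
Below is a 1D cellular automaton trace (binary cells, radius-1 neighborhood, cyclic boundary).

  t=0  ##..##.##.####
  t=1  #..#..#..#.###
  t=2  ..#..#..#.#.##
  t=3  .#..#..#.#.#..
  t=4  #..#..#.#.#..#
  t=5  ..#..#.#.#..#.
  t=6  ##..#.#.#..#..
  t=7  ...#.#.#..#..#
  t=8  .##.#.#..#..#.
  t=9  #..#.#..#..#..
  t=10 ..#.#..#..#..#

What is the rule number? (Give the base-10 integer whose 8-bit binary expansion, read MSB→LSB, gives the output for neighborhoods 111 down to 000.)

  nb ###: next=#  (t=0,i=0, bit7=1)
  nb ##.: next=.  (t=0,i=1, bit6=0)
  nb #.#: next=#  (t=0,i=6, bit5=1)
  nb #..: next=.  (t=0,i=2, bit4=0)
  nb .##: next=.  (t=0,i=4, bit3=0)
  nb .#.: next=.  (t=1,i=3, bit2=0)
  nb ..#: next=#  (t=0,i=3, bit1=1)
  nb ...: next=#  (t=3,i=13, bit0=1)
  bits 10100011 = 163

163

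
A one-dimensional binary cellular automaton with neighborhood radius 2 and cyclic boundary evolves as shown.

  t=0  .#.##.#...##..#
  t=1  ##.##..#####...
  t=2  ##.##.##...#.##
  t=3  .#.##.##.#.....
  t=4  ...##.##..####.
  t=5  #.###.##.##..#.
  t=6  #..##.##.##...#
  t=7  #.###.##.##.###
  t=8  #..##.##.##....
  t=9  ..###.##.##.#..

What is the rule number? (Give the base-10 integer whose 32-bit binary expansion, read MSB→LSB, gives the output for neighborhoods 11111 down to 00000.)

  [31] ##### => .  t=1,i=9
  [30] ####. => .  t=1,i=10
  [29] ###.# => #  t=2,i=1
  [28] ###.. => #  t=1,i=11
  [27] ##.## => .  t=1,i=2
  [26] ##.#. => .  t=0,i=5
  [25] ##..# => .  t=0,i=12
  [24] ##... => .  t=1,i=12
  [23] #.### => .  t=2,i=13
  [22] #.##. => #  t=0,i=3
  [21] #.#.# => #  t=0,i=1
  [20] #.#.. => .  t=0,i=6
  [19] #..## => #  t=1,i=6
  [18] #..#. => .  t=0,i=13
  [17] #...# => #  t=0,i=8
  [16] #.... => #  t=3,i=11
  [15] .#### => .  t=1,i=8
  [14] .###. => #  t=5,i=3
  [13] .##.# => #  t=0,i=4
  [12] .##.. => #  t=0,i=11
  [11] .#.## => .  t=0,i=2
  [10] .#.#. => #  t=0,i=0
  [9] .#..# => .  t=8,i=1
  [8] .#... => #  t=0,i=7
  [7] ..### => #  t=1,i=7
  [6] ..##. => #  t=0,i=10
  [5] ..#.# => .  t=0,i=14
  [4] ..#.. => .  t=8,i=0
  [3] ...## => #  t=0,i=9
  [2] ...#. => .  t=2,i=10
  [1] ....# => .  t=3,i=14
  [0] ..... => #  t=3,i=12
  bits 00110000011010110111010111001001 = 812348873

812348873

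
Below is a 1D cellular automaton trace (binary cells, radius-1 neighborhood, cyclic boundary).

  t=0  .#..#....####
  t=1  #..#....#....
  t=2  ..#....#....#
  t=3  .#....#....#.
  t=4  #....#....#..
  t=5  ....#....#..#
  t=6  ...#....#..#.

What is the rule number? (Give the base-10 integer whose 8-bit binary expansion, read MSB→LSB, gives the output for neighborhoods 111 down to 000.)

  [7] ### => .  t=0,i=10
  [6] ##. => .  t=0,i=12
  [5] #.# => #  t=0,i=0
  [4] #.. => .  t=0,i=2
  [3] .## => .  t=0,i=9
  [2] .#. => .  t=0,i=1
  [1] ..# => #  t=0,i=3
  [0] ... => .  t=0,i=6
  bits 00100010 = 34

34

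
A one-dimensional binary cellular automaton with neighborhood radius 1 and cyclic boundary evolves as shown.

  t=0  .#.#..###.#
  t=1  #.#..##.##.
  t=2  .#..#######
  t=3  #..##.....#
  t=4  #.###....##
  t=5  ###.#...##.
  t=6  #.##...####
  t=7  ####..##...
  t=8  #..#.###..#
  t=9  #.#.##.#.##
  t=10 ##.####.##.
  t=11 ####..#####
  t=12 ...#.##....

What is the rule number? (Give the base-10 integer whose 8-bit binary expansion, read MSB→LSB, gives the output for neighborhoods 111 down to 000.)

106

  nb ###: next=.  (t=0,i=7, bit7=0)
  nb ##.: next=#  (t=0,i=8, bit6=1)
  nb #.#: next=#  (t=0,i=0, bit5=1)
  nb #..: next=.  (t=0,i=4, bit4=0)
  nb .##: next=#  (t=0,i=6, bit3=1)
  nb .#.: next=.  (t=0,i=1, bit2=0)
  nb ..#: next=#  (t=0,i=5, bit1=1)
  nb ...: next=.  (t=3,i=6, bit0=0)
  bits 01101010 = 106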